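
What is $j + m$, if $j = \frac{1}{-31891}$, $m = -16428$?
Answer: $- \frac{523905349}{31891} \approx -16428.0$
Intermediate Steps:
$j = - \frac{1}{31891} \approx -3.1357 \cdot 10^{-5}$
$j + m = - \frac{1}{31891} - 16428 = - \frac{523905349}{31891}$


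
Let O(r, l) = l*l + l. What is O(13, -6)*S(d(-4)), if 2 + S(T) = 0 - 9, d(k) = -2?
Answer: -330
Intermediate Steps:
S(T) = -11 (S(T) = -2 + (0 - 9) = -2 - 9 = -11)
O(r, l) = l + l² (O(r, l) = l² + l = l + l²)
O(13, -6)*S(d(-4)) = -6*(1 - 6)*(-11) = -6*(-5)*(-11) = 30*(-11) = -330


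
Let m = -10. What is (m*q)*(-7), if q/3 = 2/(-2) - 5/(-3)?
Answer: 140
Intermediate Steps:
q = 2 (q = 3*(2/(-2) - 5/(-3)) = 3*(2*(-½) - 5*(-⅓)) = 3*(-1 + 5/3) = 3*(⅔) = 2)
(m*q)*(-7) = -10*2*(-7) = -20*(-7) = 140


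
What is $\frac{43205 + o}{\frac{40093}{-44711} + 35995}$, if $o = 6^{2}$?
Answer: $\frac{1933348351}{1609332352} \approx 1.2013$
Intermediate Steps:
$o = 36$
$\frac{43205 + o}{\frac{40093}{-44711} + 35995} = \frac{43205 + 36}{\frac{40093}{-44711} + 35995} = \frac{43241}{40093 \left(- \frac{1}{44711}\right) + 35995} = \frac{43241}{- \frac{40093}{44711} + 35995} = \frac{43241}{\frac{1609332352}{44711}} = 43241 \cdot \frac{44711}{1609332352} = \frac{1933348351}{1609332352}$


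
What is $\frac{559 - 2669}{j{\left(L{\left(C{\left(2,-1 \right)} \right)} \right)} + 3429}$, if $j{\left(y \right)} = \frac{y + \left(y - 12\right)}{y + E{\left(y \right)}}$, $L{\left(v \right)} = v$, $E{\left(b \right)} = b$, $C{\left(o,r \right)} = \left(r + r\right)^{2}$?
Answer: $- \frac{4220}{6857} \approx -0.61543$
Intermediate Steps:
$C{\left(o,r \right)} = 4 r^{2}$ ($C{\left(o,r \right)} = \left(2 r\right)^{2} = 4 r^{2}$)
$j{\left(y \right)} = \frac{-12 + 2 y}{2 y}$ ($j{\left(y \right)} = \frac{y + \left(y - 12\right)}{y + y} = \frac{y + \left(-12 + y\right)}{2 y} = \left(-12 + 2 y\right) \frac{1}{2 y} = \frac{-12 + 2 y}{2 y}$)
$\frac{559 - 2669}{j{\left(L{\left(C{\left(2,-1 \right)} \right)} \right)} + 3429} = \frac{559 - 2669}{\frac{-6 + 4 \left(-1\right)^{2}}{4 \left(-1\right)^{2}} + 3429} = - \frac{2110}{\frac{-6 + 4 \cdot 1}{4 \cdot 1} + 3429} = - \frac{2110}{\frac{-6 + 4}{4} + 3429} = - \frac{2110}{\frac{1}{4} \left(-2\right) + 3429} = - \frac{2110}{- \frac{1}{2} + 3429} = - \frac{2110}{\frac{6857}{2}} = \left(-2110\right) \frac{2}{6857} = - \frac{4220}{6857}$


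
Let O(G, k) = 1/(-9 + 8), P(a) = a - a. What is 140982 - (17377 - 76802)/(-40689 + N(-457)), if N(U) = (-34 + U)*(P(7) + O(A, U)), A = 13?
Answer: 5667135011/40198 ≈ 1.4098e+5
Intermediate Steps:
P(a) = 0
O(G, k) = -1 (O(G, k) = 1/(-1) = -1)
N(U) = 34 - U (N(U) = (-34 + U)*(0 - 1) = (-34 + U)*(-1) = 34 - U)
140982 - (17377 - 76802)/(-40689 + N(-457)) = 140982 - (17377 - 76802)/(-40689 + (34 - 1*(-457))) = 140982 - (-59425)/(-40689 + (34 + 457)) = 140982 - (-59425)/(-40689 + 491) = 140982 - (-59425)/(-40198) = 140982 - (-59425)*(-1)/40198 = 140982 - 1*59425/40198 = 140982 - 59425/40198 = 5667135011/40198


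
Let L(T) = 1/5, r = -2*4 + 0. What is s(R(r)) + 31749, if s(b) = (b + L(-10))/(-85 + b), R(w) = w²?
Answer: 1111108/35 ≈ 31746.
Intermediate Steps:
r = -8 (r = -8 + 0 = -8)
L(T) = ⅕
s(b) = (⅕ + b)/(-85 + b) (s(b) = (b + ⅕)/(-85 + b) = (⅕ + b)/(-85 + b))
s(R(r)) + 31749 = (⅕ + (-8)²)/(-85 + (-8)²) + 31749 = (⅕ + 64)/(-85 + 64) + 31749 = (321/5)/(-21) + 31749 = -1/21*321/5 + 31749 = -107/35 + 31749 = 1111108/35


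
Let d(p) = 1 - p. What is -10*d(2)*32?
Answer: 320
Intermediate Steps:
-10*d(2)*32 = -10*(1 - 1*2)*32 = -10*(1 - 2)*32 = -10*(-1)*32 = 10*32 = 320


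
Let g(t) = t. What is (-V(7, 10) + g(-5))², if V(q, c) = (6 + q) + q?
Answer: 625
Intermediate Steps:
V(q, c) = 6 + 2*q
(-V(7, 10) + g(-5))² = (-(6 + 2*7) - 5)² = (-(6 + 14) - 5)² = (-1*20 - 5)² = (-20 - 5)² = (-25)² = 625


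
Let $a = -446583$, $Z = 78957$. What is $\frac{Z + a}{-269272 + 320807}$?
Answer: $- \frac{367626}{51535} \approx -7.1335$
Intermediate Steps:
$\frac{Z + a}{-269272 + 320807} = \frac{78957 - 446583}{-269272 + 320807} = - \frac{367626}{51535}$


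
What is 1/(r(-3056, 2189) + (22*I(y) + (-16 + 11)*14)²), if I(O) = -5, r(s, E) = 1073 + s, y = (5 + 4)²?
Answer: 1/30417 ≈ 3.2876e-5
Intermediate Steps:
y = 81 (y = 9² = 81)
1/(r(-3056, 2189) + (22*I(y) + (-16 + 11)*14)²) = 1/((1073 - 3056) + (22*(-5) + (-16 + 11)*14)²) = 1/(-1983 + (-110 - 5*14)²) = 1/(-1983 + (-110 - 70)²) = 1/(-1983 + (-180)²) = 1/(-1983 + 32400) = 1/30417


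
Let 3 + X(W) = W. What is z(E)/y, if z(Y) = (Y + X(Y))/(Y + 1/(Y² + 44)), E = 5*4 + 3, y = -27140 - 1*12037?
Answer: -8213/172117620 ≈ -4.7717e-5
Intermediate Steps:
y = -39177 (y = -27140 - 12037 = -39177)
E = 23 (E = 20 + 3 = 23)
X(W) = -3 + W
z(Y) = (-3 + 2*Y)/(Y + 1/(44 + Y²)) (z(Y) = (Y + (-3 + Y))/(Y + 1/(Y² + 44)) = (-3 + 2*Y)/(Y + 1/(44 + Y²)))
z(E)/y = ((-132 + 23³ + 88*23 + 23²*(-3 + 23))/(1 + 23³ + 44*23))/(-39177) = ((-132 + 12167 + 2024 + 529*20)/(1 + 12167 + 1012))*(-1/39177) = ((-132 + 12167 + 2024 + 10580)/13180)*(-1/39177) = ((1/13180)*24639)*(-1/39177) = (24639/13180)*(-1/39177) = -8213/172117620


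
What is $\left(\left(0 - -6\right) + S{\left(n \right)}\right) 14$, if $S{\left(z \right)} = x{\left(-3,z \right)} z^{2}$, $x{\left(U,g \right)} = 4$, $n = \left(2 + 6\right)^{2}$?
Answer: $229460$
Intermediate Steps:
$n = 64$ ($n = 8^{2} = 64$)
$S{\left(z \right)} = 4 z^{2}$
$\left(\left(0 - -6\right) + S{\left(n \right)}\right) 14 = \left(\left(0 - -6\right) + 4 \cdot 64^{2}\right) 14 = \left(\left(0 + 6\right) + 4 \cdot 4096\right) 14 = \left(6 + 16384\right) 14 = 16390 \cdot 14 = 229460$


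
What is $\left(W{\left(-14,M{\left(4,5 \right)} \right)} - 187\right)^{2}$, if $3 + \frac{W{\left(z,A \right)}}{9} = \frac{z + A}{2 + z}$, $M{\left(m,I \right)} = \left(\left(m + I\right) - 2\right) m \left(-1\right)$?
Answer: $\frac{133225}{4} \approx 33306.0$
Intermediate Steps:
$M{\left(m,I \right)} = - m \left(-2 + I + m\right)$ ($M{\left(m,I \right)} = \left(\left(I + m\right) - 2\right) m \left(-1\right) = \left(-2 + I + m\right) m \left(-1\right) = m \left(-2 + I + m\right) \left(-1\right) = - m \left(-2 + I + m\right)$)
$W{\left(z,A \right)} = -27 + \frac{9 \left(A + z\right)}{2 + z}$ ($W{\left(z,A \right)} = -27 + 9 \frac{z + A}{2 + z} = -27 + 9 \frac{A + z}{2 + z} = -27 + \frac{9 \left(A + z\right)}{2 + z}$)
$\left(W{\left(-14,M{\left(4,5 \right)} \right)} - 187\right)^{2} = \left(\frac{9 \left(-6 + 4 \left(2 - 5 - 4\right) - -28\right)}{2 - 14} - 187\right)^{2} = \left(\frac{9 \left(-6 + 4 \left(2 - 5 - 4\right) + 28\right)}{-12} - 187\right)^{2} = \left(9 \left(- \frac{1}{12}\right) \left(-6 + 4 \left(-7\right) + 28\right) - 187\right)^{2} = \left(9 \left(- \frac{1}{12}\right) \left(-6 - 28 + 28\right) - 187\right)^{2} = \left(9 \left(- \frac{1}{12}\right) \left(-6\right) - 187\right)^{2} = \left(\frac{9}{2} - 187\right)^{2} = \left(- \frac{365}{2}\right)^{2} = \frac{133225}{4}$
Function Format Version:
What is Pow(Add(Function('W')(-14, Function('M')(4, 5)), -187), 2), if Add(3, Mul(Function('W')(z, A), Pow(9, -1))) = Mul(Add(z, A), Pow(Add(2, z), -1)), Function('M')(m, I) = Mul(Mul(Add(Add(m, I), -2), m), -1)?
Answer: Rational(133225, 4) ≈ 33306.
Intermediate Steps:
Function('M')(m, I) = Mul(-1, m, Add(-2, I, m)) (Function('M')(m, I) = Mul(Mul(Add(Add(I, m), -2), m), -1) = Mul(Mul(Add(-2, I, m), m), -1) = Mul(Mul(m, Add(-2, I, m)), -1) = Mul(-1, m, Add(-2, I, m)))
Function('W')(z, A) = Add(-27, Mul(9, Pow(Add(2, z), -1), Add(A, z))) (Function('W')(z, A) = Add(-27, Mul(9, Mul(Add(z, A), Pow(Add(2, z), -1)))) = Add(-27, Mul(9, Mul(Add(A, z), Pow(Add(2, z), -1)))) = Add(-27, Mul(9, Mul(Pow(Add(2, z), -1), Add(A, z)))) = Add(-27, Mul(9, Pow(Add(2, z), -1), Add(A, z))))
Pow(Add(Function('W')(-14, Function('M')(4, 5)), -187), 2) = Pow(Add(Mul(9, Pow(Add(2, -14), -1), Add(-6, Mul(4, Add(2, Mul(-1, 5), Mul(-1, 4))), Mul(-2, -14))), -187), 2) = Pow(Add(Mul(9, Pow(-12, -1), Add(-6, Mul(4, Add(2, -5, -4)), 28)), -187), 2) = Pow(Add(Mul(9, Rational(-1, 12), Add(-6, Mul(4, -7), 28)), -187), 2) = Pow(Add(Mul(9, Rational(-1, 12), Add(-6, -28, 28)), -187), 2) = Pow(Add(Mul(9, Rational(-1, 12), -6), -187), 2) = Pow(Add(Rational(9, 2), -187), 2) = Pow(Rational(-365, 2), 2) = Rational(133225, 4)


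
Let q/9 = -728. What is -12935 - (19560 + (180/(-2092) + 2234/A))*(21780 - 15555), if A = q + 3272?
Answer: -20888768706845/171544 ≈ -1.2177e+8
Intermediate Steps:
q = -6552 (q = 9*(-728) = -6552)
A = -3280 (A = -6552 + 3272 = -3280)
-12935 - (19560 + (180/(-2092) + 2234/A))*(21780 - 15555) = -12935 - (19560 + (180/(-2092) + 2234/(-3280)))*(21780 - 15555) = -12935 - (19560 + (180*(-1/2092) + 2234*(-1/3280)))*6225 = -12935 - (19560 + (-45/523 - 1117/1640))*6225 = -12935 - (19560 - 657991/857720)*6225 = -12935 - 16776345209*6225/857720 = -12935 - 1*20886549785205/171544 = -12935 - 20886549785205/171544 = -20888768706845/171544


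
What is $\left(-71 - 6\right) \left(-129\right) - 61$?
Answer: $9872$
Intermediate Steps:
$\left(-71 - 6\right) \left(-129\right) - 61 = \left(-77\right) \left(-129\right) - 61 = 9933 - 61 = 9872$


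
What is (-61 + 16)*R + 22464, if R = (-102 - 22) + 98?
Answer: 23634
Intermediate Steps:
R = -26 (R = -124 + 98 = -26)
(-61 + 16)*R + 22464 = (-61 + 16)*(-26) + 22464 = -45*(-26) + 22464 = 1170 + 22464 = 23634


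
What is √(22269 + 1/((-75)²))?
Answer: √125263126/75 ≈ 149.23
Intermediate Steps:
√(22269 + 1/((-75)²)) = √(22269 + 1/5625) = √(125263126/5625) = √125263126/75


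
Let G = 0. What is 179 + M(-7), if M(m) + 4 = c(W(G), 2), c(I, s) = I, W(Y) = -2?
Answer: 173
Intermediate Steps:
M(m) = -6 (M(m) = -4 - 2 = -6)
179 + M(-7) = 179 - 6 = 173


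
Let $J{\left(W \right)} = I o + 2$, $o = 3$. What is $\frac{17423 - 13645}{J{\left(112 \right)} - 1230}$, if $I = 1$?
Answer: $- \frac{3778}{1225} \approx -3.0841$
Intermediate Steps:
$J{\left(W \right)} = 5$ ($J{\left(W \right)} = 1 \cdot 3 + 2 = 3 + 2 = 5$)
$\frac{17423 - 13645}{J{\left(112 \right)} - 1230} = \frac{17423 - 13645}{5 - 1230} = \frac{3778}{-1225} = 3778 \left(- \frac{1}{1225}\right) = - \frac{3778}{1225}$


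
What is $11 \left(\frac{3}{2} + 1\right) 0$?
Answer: $0$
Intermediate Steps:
$11 \left(\frac{3}{2} + 1\right) 0 = 11 \cdot \frac{5}{2} \cdot 0 = \frac{55}{2} \cdot 0 = 0$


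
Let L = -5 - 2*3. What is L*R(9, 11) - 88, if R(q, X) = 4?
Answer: -132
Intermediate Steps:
L = -11 (L = -5 - 6 = -11)
L*R(9, 11) - 88 = -11*4 - 88 = -44 - 88 = -132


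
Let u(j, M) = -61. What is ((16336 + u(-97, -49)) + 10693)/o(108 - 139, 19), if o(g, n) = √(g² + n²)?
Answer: 13484*√1322/661 ≈ 741.71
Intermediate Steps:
((16336 + u(-97, -49)) + 10693)/o(108 - 139, 19) = ((16336 - 61) + 10693)/(√((108 - 139)² + 19²)) = (16275 + 10693)/(√((-31)² + 361)) = 26968/(√(961 + 361)) = 26968/(√1322) = 26968*(√1322/1322) = 13484*√1322/661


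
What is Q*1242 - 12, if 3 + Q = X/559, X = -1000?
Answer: -3331542/559 ≈ -5959.8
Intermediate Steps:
Q = -2677/559 (Q = -3 - 1000/559 = -2677/559 ≈ -4.7889)
Q*1242 - 12 = -2677/559*1242 - 12 = -3324834/559 - 12 = -3331542/559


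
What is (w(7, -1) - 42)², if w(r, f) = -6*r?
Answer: 7056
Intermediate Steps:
(w(7, -1) - 42)² = (-6*7 - 42)² = (-42 - 42)² = (-84)² = 7056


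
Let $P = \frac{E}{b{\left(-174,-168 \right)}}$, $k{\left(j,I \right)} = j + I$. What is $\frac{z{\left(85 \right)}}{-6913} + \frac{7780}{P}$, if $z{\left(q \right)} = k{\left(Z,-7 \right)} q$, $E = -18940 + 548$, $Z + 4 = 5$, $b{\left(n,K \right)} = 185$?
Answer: $- \frac{2485125245}{31785974} \approx -78.183$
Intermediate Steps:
$Z = 1$ ($Z = -4 + 5 = 1$)
$k{\left(j,I \right)} = I + j$
$E = -18392$
$z{\left(q \right)} = - 6 q$ ($z{\left(q \right)} = \left(-7 + 1\right) q = - 6 q$)
$P = - \frac{18392}{185} \approx -99.416$
$\frac{z{\left(85 \right)}}{-6913} + \frac{7780}{P} = \frac{\left(-6\right) 85}{-6913} + \frac{7780}{- \frac{18392}{185}} = \left(-510\right) \left(- \frac{1}{6913}\right) + 7780 \left(- \frac{185}{18392}\right) = \frac{510}{6913} - \frac{359825}{4598} = - \frac{2485125245}{31785974}$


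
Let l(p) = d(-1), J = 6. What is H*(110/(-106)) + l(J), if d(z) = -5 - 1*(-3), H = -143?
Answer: 7759/53 ≈ 146.40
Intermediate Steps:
d(z) = -2 (d(z) = -5 + 3 = -2)
l(p) = -2
H*(110/(-106)) + l(J) = -15730/(-106) - 2 = -15730*(-1)/106 - 2 = -143*(-55/53) - 2 = 7865/53 - 2 = 7759/53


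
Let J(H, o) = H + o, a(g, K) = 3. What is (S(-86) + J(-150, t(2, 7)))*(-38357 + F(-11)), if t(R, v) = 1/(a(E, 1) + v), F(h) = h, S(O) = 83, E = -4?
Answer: 12834096/5 ≈ 2.5668e+6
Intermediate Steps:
t(R, v) = 1/(3 + v)
(S(-86) + J(-150, t(2, 7)))*(-38357 + F(-11)) = (83 + (-150 + 1/(3 + 7)))*(-38357 - 11) = (83 + (-150 + 1/10))*(-38368) = (83 + (-150 + ⅒))*(-38368) = (83 - 1499/10)*(-38368) = -669/10*(-38368) = 12834096/5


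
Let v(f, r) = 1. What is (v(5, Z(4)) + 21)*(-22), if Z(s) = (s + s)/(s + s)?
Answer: -484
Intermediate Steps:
Z(s) = 1 (Z(s) = (2*s)/((2*s)) = (2*s)*(1/(2*s)) = 1)
(v(5, Z(4)) + 21)*(-22) = (1 + 21)*(-22) = 22*(-22) = -484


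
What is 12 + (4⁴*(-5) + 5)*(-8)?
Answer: 10212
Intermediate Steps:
12 + (4⁴*(-5) + 5)*(-8) = 12 + (256*(-5) + 5)*(-8) = 12 + (-1280 + 5)*(-8) = 12 - 1275*(-8) = 12 + 10200 = 10212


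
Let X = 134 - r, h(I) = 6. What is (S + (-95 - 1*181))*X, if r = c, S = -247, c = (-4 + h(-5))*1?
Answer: -69036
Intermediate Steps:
c = 2 (c = (-4 + 6)*1 = 2*1 = 2)
r = 2
X = 132 (X = 134 - 1*2 = 134 - 2 = 132)
(S + (-95 - 1*181))*X = (-247 + (-95 - 1*181))*132 = (-247 + (-95 - 181))*132 = (-247 - 276)*132 = -523*132 = -69036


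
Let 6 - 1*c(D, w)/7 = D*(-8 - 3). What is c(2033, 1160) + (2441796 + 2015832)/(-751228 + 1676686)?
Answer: 24152574607/154243 ≈ 1.5659e+5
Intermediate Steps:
c(D, w) = 42 + 77*D (c(D, w) = 42 - 7*D*(-8 - 3) = 42 - 7*D*(-11) = 42 - (-77)*D = 42 + 77*D)
c(2033, 1160) + (2441796 + 2015832)/(-751228 + 1676686) = (42 + 77*2033) + (2441796 + 2015832)/(-751228 + 1676686) = (42 + 156541) + 4457628/925458 = 156583 + 4457628*(1/925458) = 156583 + 742938/154243 = 24152574607/154243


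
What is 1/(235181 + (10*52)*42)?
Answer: 1/257021 ≈ 3.8907e-6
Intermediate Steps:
1/(235181 + (10*52)*42) = 1/(235181 + 520*42) = 1/(235181 + 21840) = 1/257021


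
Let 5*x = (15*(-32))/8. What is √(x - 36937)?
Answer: I*√36949 ≈ 192.22*I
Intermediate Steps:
x = -12 (x = ((15*(-32))/8)/5 = (-480*⅛)/5 = (⅕)*(-60) = -12)
√(x - 36937) = √(-12 - 36937) = √(-36949) = I*√36949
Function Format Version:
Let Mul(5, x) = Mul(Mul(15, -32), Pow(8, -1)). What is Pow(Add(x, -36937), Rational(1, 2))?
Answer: Mul(I, Pow(36949, Rational(1, 2))) ≈ Mul(192.22, I)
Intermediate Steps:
x = -12 (x = Mul(Rational(1, 5), Mul(Mul(15, -32), Pow(8, -1))) = Mul(Rational(1, 5), Mul(-480, Rational(1, 8))) = Mul(Rational(1, 5), -60) = -12)
Pow(Add(x, -36937), Rational(1, 2)) = Pow(Add(-12, -36937), Rational(1, 2)) = Pow(-36949, Rational(1, 2)) = Mul(I, Pow(36949, Rational(1, 2)))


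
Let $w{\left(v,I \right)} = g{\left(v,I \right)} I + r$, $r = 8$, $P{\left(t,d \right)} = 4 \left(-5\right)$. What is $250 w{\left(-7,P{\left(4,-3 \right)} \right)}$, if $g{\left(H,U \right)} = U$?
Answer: $102000$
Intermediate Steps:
$P{\left(t,d \right)} = -20$
$w{\left(v,I \right)} = 8 + I^{2}$ ($w{\left(v,I \right)} = I I + 8 = I^{2} + 8 = 8 + I^{2}$)
$250 w{\left(-7,P{\left(4,-3 \right)} \right)} = 250 \left(8 + \left(-20\right)^{2}\right) = 250 \left(8 + 400\right) = 250 \cdot 408 = 102000$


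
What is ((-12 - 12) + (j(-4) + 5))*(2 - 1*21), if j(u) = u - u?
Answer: 361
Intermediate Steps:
j(u) = 0
((-12 - 12) + (j(-4) + 5))*(2 - 1*21) = ((-12 - 12) + (0 + 5))*(2 - 1*21) = (-24 + 5)*(2 - 21) = -19*(-19) = 361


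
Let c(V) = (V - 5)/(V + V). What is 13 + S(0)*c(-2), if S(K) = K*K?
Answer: 13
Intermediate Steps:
c(V) = (-5 + V)/(2*V) (c(V) = (-5 + V)/((2*V)) = (-5 + V)*(1/(2*V)) = (-5 + V)/(2*V))
S(K) = K²
13 + S(0)*c(-2) = 13 + 0²*((½)*(-5 - 2)/(-2)) = 13 + 0*((½)*(-½)*(-7)) = 13 + 0*(7/4) = 13 + 0 = 13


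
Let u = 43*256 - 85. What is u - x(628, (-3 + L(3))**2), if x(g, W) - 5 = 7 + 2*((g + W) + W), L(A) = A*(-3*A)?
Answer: 6055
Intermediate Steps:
L(A) = -3*A**2
u = 10923 (u = 11008 - 85 = 10923)
x(g, W) = 12 + 2*g + 4*W (x(g, W) = 5 + (7 + 2*((g + W) + W)) = 5 + (7 + 2*((W + g) + W)) = 5 + (7 + 2*(g + 2*W)) = 5 + (7 + (2*g + 4*W)) = 5 + (7 + 2*g + 4*W) = 12 + 2*g + 4*W)
u - x(628, (-3 + L(3))**2) = 10923 - (12 + 2*628 + 4*(-3 - 3*3**2)**2) = 10923 - (12 + 1256 + 4*(-3 - 3*9)**2) = 10923 - (12 + 1256 + 4*(-3 - 27)**2) = 10923 - (12 + 1256 + 4*(-30)**2) = 10923 - (12 + 1256 + 4*900) = 10923 - (12 + 1256 + 3600) = 10923 - 1*4868 = 10923 - 4868 = 6055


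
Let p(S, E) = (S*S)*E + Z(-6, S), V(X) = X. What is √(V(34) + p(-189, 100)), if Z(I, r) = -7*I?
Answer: 4*√223261 ≈ 1890.0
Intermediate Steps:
p(S, E) = 42 + E*S² (p(S, E) = (S*S)*E - 7*(-6) = S²*E + 42 = E*S² + 42 = 42 + E*S²)
√(V(34) + p(-189, 100)) = √(34 + (42 + 100*(-189)²)) = √(34 + (42 + 100*35721)) = √(34 + (42 + 3572100)) = √(34 + 3572142) = √3572176 = 4*√223261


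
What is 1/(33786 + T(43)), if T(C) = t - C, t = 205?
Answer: 1/33948 ≈ 2.9457e-5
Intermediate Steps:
T(C) = 205 - C
1/(33786 + T(43)) = 1/(33786 + (205 - 1*43)) = 1/(33786 + (205 - 43)) = 1/(33786 + 162) = 1/33948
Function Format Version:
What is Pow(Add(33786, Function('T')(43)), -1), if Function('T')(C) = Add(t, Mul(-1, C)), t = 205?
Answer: Rational(1, 33948) ≈ 2.9457e-5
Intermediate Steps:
Function('T')(C) = Add(205, Mul(-1, C))
Pow(Add(33786, Function('T')(43)), -1) = Pow(Add(33786, Add(205, Mul(-1, 43))), -1) = Pow(Add(33786, Add(205, -43)), -1) = Pow(Add(33786, 162), -1) = Pow(33948, -1) = Rational(1, 33948)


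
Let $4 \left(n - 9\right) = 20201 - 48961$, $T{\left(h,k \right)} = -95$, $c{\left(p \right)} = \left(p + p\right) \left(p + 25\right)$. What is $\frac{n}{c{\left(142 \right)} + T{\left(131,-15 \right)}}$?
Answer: $- \frac{7181}{47333} \approx -0.15171$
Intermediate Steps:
$c{\left(p \right)} = 2 p \left(25 + p\right)$
$n = -7181$ ($n = 9 + \frac{20201 - 48961}{4} = 9 + \frac{1}{4} \left(-28760\right) = 9 - 7190 = -7181$)
$\frac{n}{c{\left(142 \right)} + T{\left(131,-15 \right)}} = - \frac{7181}{2 \cdot 142 \left(25 + 142\right) - 95} = - \frac{7181}{2 \cdot 142 \cdot 167 - 95} = - \frac{7181}{47428 - 95} = - \frac{7181}{47333}$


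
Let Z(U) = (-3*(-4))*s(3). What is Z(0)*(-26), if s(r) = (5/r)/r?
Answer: -520/3 ≈ -173.33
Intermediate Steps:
s(r) = 5/r**2
Z(U) = 20/3 (Z(U) = (-3*(-4))*(5/3**2) = 12*(5*(1/9)) = 12*(5/9) = 20/3)
Z(0)*(-26) = (20/3)*(-26) = -520/3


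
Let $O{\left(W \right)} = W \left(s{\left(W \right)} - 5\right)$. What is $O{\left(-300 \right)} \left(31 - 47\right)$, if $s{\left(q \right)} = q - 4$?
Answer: $-1483200$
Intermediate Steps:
$s{\left(q \right)} = -4 + q$
$O{\left(W \right)} = W \left(-9 + W\right)$ ($O{\left(W \right)} = W \left(\left(-4 + W\right) - 5\right) = W \left(-9 + W\right)$)
$O{\left(-300 \right)} \left(31 - 47\right) = - 300 \left(-9 - 300\right) \left(31 - 47\right) = \left(-300\right) \left(-309\right) \left(-16\right) = 92700 \left(-16\right) = -1483200$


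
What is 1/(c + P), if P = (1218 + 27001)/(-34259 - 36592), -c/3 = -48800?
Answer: 70851/10372558181 ≈ 6.8306e-6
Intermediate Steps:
c = 146400 (c = -3*(-48800) = 146400)
P = -28219/70851 (P = 28219/(-70851) = 28219*(-1/70851) = -28219/70851 ≈ -0.39829)
1/(c + P) = 1/(146400 - 28219/70851) = 1/(10372558181/70851) = 70851/10372558181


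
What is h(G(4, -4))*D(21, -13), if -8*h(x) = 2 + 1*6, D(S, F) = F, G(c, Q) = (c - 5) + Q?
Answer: 13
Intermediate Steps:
G(c, Q) = -5 + Q + c (G(c, Q) = (-5 + c) + Q = -5 + Q + c)
h(x) = -1 (h(x) = -(2 + 1*6)/8 = -(2 + 6)/8 = -1/8*8 = -1)
h(G(4, -4))*D(21, -13) = -1*(-13) = 13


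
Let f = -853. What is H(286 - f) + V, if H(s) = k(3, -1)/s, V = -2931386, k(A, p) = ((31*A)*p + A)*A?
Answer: -3338848924/1139 ≈ -2.9314e+6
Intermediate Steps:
k(A, p) = A*(A + 31*A*p) (k(A, p) = (31*A*p + A)*A = (A + 31*A*p)*A = A*(A + 31*A*p))
H(s) = -270/s (H(s) = (3²*(1 + 31*(-1)))/s = (9*(1 - 31))/s = (9*(-30))/s = -270/s)
H(286 - f) + V = -270/(286 - 1*(-853)) - 2931386 = -270/(286 + 853) - 2931386 = -270/1139 - 2931386 = -3338848924/1139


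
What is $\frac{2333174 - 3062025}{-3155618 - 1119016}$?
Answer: $\frac{728851}{4274634} \approx 0.17051$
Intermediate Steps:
$\frac{2333174 - 3062025}{-3155618 - 1119016} = - \frac{728851}{-4274634} = \left(-728851\right) \left(- \frac{1}{4274634}\right) = \frac{728851}{4274634}$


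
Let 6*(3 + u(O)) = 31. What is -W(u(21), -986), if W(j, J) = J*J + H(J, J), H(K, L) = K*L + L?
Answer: -1943406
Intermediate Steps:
u(O) = 13/6 (u(O) = -3 + (⅙)*31 = -3 + 31/6 = 13/6)
H(K, L) = L + K*L
W(j, J) = J² + J*(1 + J) (W(j, J) = J*J + J*(1 + J) = J² + J*(1 + J))
-W(u(21), -986) = -(-986)*(1 + 2*(-986)) = -(-986)*(1 - 1972) = -(-986)*(-1971) = -1*1943406 = -1943406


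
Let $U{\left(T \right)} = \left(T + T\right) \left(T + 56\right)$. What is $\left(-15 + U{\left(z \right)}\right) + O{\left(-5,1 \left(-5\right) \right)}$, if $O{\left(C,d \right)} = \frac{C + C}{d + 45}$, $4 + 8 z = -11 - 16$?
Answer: $- \frac{13415}{32} \approx -419.22$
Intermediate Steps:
$z = - \frac{31}{8}$ ($z = - \frac{1}{2} + \frac{-11 - 16}{8} = - \frac{1}{2} + \frac{1}{8} \left(-27\right) = - \frac{1}{2} - \frac{27}{8} = - \frac{31}{8} \approx -3.875$)
$U{\left(T \right)} = 2 T \left(56 + T\right)$
$O{\left(C,d \right)} = \frac{2 C}{45 + d}$
$\left(-15 + U{\left(z \right)}\right) + O{\left(-5,1 \left(-5\right) \right)} = \left(-15 + 2 \left(- \frac{31}{8}\right) \left(56 - \frac{31}{8}\right)\right) + 2 \left(-5\right) \frac{1}{45 + 1 \left(-5\right)} = \left(-15 + 2 \left(- \frac{31}{8}\right) \frac{417}{8}\right) + 2 \left(-5\right) \frac{1}{45 - 5} = \left(-15 - \frac{12927}{32}\right) + 2 \left(-5\right) \frac{1}{40} = - \frac{13407}{32} + 2 \left(-5\right) \frac{1}{40} = - \frac{13407}{32} - \frac{1}{4} = - \frac{13415}{32}$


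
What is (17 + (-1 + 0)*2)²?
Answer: 225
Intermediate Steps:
(17 + (-1 + 0)*2)² = (17 - 1*2)² = (17 - 2)² = 15² = 225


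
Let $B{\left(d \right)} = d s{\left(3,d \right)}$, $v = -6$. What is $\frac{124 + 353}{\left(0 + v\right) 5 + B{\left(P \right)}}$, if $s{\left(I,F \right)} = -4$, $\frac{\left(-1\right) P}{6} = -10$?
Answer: $- \frac{53}{30} \approx -1.7667$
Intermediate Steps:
$P = 60$ ($P = \left(-6\right) \left(-10\right) = 60$)
$B{\left(d \right)} = - 4 d$ ($B{\left(d \right)} = d \left(-4\right) = - 4 d$)
$\frac{124 + 353}{\left(0 + v\right) 5 + B{\left(P \right)}} = \frac{124 + 353}{\left(0 - 6\right) 5 - 240} = \frac{477}{\left(-6\right) 5 - 240} = \frac{477}{-30 - 240} = \frac{477}{-270} = 477 \left(- \frac{1}{270}\right) = - \frac{53}{30}$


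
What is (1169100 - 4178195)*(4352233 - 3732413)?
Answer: -1865097262900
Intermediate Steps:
(1169100 - 4178195)*(4352233 - 3732413) = -3009095*619820 = -1865097262900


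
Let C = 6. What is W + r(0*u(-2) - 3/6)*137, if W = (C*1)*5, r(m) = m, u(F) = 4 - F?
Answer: -77/2 ≈ -38.500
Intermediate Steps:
W = 30 (W = (6*1)*5 = 6*5 = 30)
W + r(0*u(-2) - 3/6)*137 = 30 + (0*(4 - 1*(-2)) - 3/6)*137 = 30 + (0*(4 + 2) - 3*1/6)*137 = 30 + (0*6 - 1/2)*137 = 30 + (0 - 1/2)*137 = 30 - 1/2*137 = 30 - 137/2 = -77/2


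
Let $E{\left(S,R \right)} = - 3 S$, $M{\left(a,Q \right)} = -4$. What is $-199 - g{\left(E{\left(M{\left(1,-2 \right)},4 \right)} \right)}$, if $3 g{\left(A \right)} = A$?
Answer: $-203$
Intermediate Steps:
$g{\left(A \right)} = \frac{A}{3}$
$-199 - g{\left(E{\left(M{\left(1,-2 \right)},4 \right)} \right)} = -199 - \frac{\left(-3\right) \left(-4\right)}{3} = -199 - \frac{1}{3} \cdot 12 = -199 - 4 = -203$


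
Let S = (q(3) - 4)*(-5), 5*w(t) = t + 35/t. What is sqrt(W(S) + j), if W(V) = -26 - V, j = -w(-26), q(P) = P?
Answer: I*sqrt(431470)/130 ≈ 5.0528*I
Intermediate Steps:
w(t) = 7/t + t/5 (w(t) = (t + 35/t)/5 = 7/t + t/5)
j = 711/130 (j = -(7/(-26) + (1/5)*(-26)) = -(7*(-1/26) - 26/5) = -(-7/26 - 26/5) = -1*(-711/130) = 711/130 ≈ 5.4692)
S = 5 (S = (3 - 4)*(-5) = -1*(-5) = 5)
sqrt(W(S) + j) = sqrt((-26 - 1*5) + 711/130) = sqrt((-26 - 5) + 711/130) = sqrt(-31 + 711/130) = sqrt(-3319/130) = I*sqrt(431470)/130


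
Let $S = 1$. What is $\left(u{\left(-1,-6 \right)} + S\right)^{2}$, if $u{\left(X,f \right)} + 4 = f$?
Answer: $81$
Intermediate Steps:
$u{\left(X,f \right)} = -4 + f$
$\left(u{\left(-1,-6 \right)} + S\right)^{2} = \left(\left(-4 - 6\right) + 1\right)^{2} = \left(-10 + 1\right)^{2} = \left(-9\right)^{2} = 81$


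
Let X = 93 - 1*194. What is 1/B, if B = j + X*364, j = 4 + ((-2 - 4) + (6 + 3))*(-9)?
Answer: -1/36787 ≈ -2.7184e-5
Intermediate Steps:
j = -23 (j = 4 + (-6 + 9)*(-9) = 4 + 3*(-9) = 4 - 27 = -23)
X = -101 (X = 93 - 194 = -101)
B = -36787 (B = -23 - 101*364 = -23 - 36764 = -36787)
1/B = 1/(-36787) = -1/36787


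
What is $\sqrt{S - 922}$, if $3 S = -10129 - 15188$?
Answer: $i \sqrt{9361} \approx 96.752 i$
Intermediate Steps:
$S = -8439$ ($S = \frac{-10129 - 15188}{3} = \frac{1}{3} \left(-25317\right) = -8439$)
$\sqrt{S - 922} = \sqrt{-8439 - 922} = \sqrt{-9361} = i \sqrt{9361}$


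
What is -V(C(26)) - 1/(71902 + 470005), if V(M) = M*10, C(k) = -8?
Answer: 43352559/541907 ≈ 80.000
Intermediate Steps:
V(M) = 10*M
-V(C(26)) - 1/(71902 + 470005) = -10*(-8) - 1/(71902 + 470005) = -1*(-80) - 1/541907 = 80 - 1*1/541907 = 80 - 1/541907 = 43352559/541907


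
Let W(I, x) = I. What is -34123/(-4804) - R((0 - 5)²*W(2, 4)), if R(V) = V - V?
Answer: 34123/4804 ≈ 7.1030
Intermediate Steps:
R(V) = 0
-34123/(-4804) - R((0 - 5)²*W(2, 4)) = -34123/(-4804) - 1*0 = -34123*(-1/4804) + 0 = 34123/4804 + 0 = 34123/4804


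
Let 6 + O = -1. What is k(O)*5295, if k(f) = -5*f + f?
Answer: 148260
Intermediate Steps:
O = -7 (O = -6 - 1 = -7)
k(f) = -4*f
k(O)*5295 = -4*(-7)*5295 = 28*5295 = 148260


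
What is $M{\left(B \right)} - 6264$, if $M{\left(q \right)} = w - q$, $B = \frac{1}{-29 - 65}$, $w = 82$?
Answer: $- \frac{581107}{94} \approx -6182.0$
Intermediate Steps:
$B = - \frac{1}{94}$ ($B = \frac{1}{-94} = - \frac{1}{94} \approx -0.010638$)
$M{\left(q \right)} = 82 - q$
$M{\left(B \right)} - 6264 = \left(82 - - \frac{1}{94}\right) - 6264 = \left(82 + \frac{1}{94}\right) - 6264 = \frac{7709}{94} - 6264 = - \frac{581107}{94}$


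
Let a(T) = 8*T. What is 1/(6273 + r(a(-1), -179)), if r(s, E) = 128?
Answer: 1/6401 ≈ 0.00015623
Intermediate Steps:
1/(6273 + r(a(-1), -179)) = 1/(6273 + 128) = 1/6401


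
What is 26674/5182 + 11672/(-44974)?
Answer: 284788043/58263817 ≈ 4.8879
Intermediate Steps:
26674/5182 + 11672/(-44974) = 26674*(1/5182) + 11672*(-1/44974) = 13337/2591 - 5836/22487 = 284788043/58263817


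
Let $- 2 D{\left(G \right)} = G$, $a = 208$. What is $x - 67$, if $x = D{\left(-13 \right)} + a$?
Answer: $\frac{295}{2} \approx 147.5$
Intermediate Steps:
$D{\left(G \right)} = - \frac{G}{2}$
$x = \frac{429}{2}$ ($x = \left(- \frac{1}{2}\right) \left(-13\right) + 208 = \frac{13}{2} + 208 = \frac{429}{2} \approx 214.5$)
$x - 67 = \frac{429}{2} - 67 = \frac{295}{2}$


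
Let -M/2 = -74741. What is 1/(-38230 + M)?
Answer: 1/111252 ≈ 8.9886e-6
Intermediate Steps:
M = 149482 (M = -2*(-74741) = 149482)
1/(-38230 + M) = 1/(-38230 + 149482) = 1/111252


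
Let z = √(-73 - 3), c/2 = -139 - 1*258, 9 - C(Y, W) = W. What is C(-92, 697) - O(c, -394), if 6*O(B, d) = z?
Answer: -688 - I*√19/3 ≈ -688.0 - 1.453*I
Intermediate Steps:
C(Y, W) = 9 - W
c = -794 (c = 2*(-139 - 1*258) = 2*(-139 - 258) = 2*(-397) = -794)
z = 2*I*√19 (z = √(-76) = 2*I*√19 ≈ 8.7178*I)
O(B, d) = I*√19/3 (O(B, d) = (2*I*√19)/6 = I*√19/3)
C(-92, 697) - O(c, -394) = (9 - 1*697) - I*√19/3 = (9 - 697) - I*√19/3 = -688 - I*√19/3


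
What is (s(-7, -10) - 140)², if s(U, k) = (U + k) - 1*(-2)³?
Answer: 22201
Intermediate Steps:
s(U, k) = 8 + U + k (s(U, k) = (U + k) - 1*(-8) = (U + k) + 8 = 8 + U + k)
(s(-7, -10) - 140)² = ((8 - 7 - 10) - 140)² = (-9 - 140)² = (-149)² = 22201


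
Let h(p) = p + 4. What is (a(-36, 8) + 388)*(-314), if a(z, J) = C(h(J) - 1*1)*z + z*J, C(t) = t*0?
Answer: -31400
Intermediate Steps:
h(p) = 4 + p
C(t) = 0
a(z, J) = J*z (a(z, J) = 0*z + z*J = 0 + J*z = J*z)
(a(-36, 8) + 388)*(-314) = (8*(-36) + 388)*(-314) = (-288 + 388)*(-314) = 100*(-314) = -31400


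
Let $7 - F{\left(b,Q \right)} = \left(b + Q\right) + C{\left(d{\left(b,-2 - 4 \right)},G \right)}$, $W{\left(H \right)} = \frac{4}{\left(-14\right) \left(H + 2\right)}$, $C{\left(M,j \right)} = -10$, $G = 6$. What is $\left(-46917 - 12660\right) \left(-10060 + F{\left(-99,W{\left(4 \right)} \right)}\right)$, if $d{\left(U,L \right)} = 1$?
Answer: $592430851$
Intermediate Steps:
$W{\left(H \right)} = \frac{4}{-28 - 14 H}$ ($W{\left(H \right)} = \frac{4}{\left(-14\right) \left(2 + H\right)} = \frac{4}{-28 - 14 H}$)
$F{\left(b,Q \right)} = 17 - Q - b$ ($F{\left(b,Q \right)} = 7 - \left(\left(b + Q\right) - 10\right) = 7 - \left(\left(Q + b\right) - 10\right) = 7 - \left(-10 + Q + b\right) = 17 - Q - b$)
$\left(-46917 - 12660\right) \left(-10060 + F{\left(-99,W{\left(4 \right)} \right)}\right) = \left(-46917 - 12660\right) \left(-10060 - \left(-116 - \frac{2}{14 + 7 \cdot 4}\right)\right) = - 59577 \left(-10060 + \left(17 - - \frac{2}{14 + 28} + 99\right)\right) = - 59577 \left(-10060 + \left(17 - - \frac{2}{42} + 99\right)\right) = - 59577 \left(-10060 + \left(17 - \left(-2\right) \frac{1}{42} + 99\right)\right) = - 59577 \left(-10060 + \left(17 - - \frac{1}{21} + 99\right)\right) = - 59577 \left(-10060 + \left(17 + \frac{1}{21} + 99\right)\right) = - 59577 \left(-10060 + \frac{2437}{21}\right) = \left(-59577\right) \left(- \frac{208823}{21}\right) = 592430851$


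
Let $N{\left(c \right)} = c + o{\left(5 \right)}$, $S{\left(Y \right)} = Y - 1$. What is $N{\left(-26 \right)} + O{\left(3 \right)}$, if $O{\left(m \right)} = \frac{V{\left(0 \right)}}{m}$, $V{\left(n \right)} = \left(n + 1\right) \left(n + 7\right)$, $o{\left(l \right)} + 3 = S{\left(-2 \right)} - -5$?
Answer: $- \frac{74}{3} \approx -24.667$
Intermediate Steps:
$S{\left(Y \right)} = -1 + Y$
$o{\left(l \right)} = -1$ ($o{\left(l \right)} = -3 - -2 = -3 + \left(-3 + 5\right) = -3 + 2 = -1$)
$V{\left(n \right)} = \left(1 + n\right) \left(7 + n\right)$
$O{\left(m \right)} = \frac{7}{m}$ ($O{\left(m \right)} = \frac{7 + 0^{2} + 8 \cdot 0}{m} = \frac{7 + 0 + 0}{m} = \frac{7}{m}$)
$N{\left(c \right)} = -1 + c$ ($N{\left(c \right)} = c - 1 = -1 + c$)
$N{\left(-26 \right)} + O{\left(3 \right)} = \left(-1 - 26\right) + \frac{7}{3} = -27 + 7 \cdot \frac{1}{3} = -27 + \frac{7}{3} = - \frac{74}{3}$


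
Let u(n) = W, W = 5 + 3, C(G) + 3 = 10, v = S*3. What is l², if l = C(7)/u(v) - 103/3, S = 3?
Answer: 644809/576 ≈ 1119.5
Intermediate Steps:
v = 9 (v = 3*3 = 9)
C(G) = 7 (C(G) = -3 + 10 = 7)
W = 8
u(n) = 8
l = -803/24 (l = 7/8 - 103/3 = -803/24 ≈ -33.458)
l² = (-803/24)² = 644809/576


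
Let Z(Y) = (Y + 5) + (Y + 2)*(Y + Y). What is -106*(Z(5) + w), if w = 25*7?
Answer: -27030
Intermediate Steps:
w = 175
Z(Y) = 5 + Y + 2*Y*(2 + Y) (Z(Y) = (5 + Y) + (2 + Y)*(2*Y) = (5 + Y) + 2*Y*(2 + Y) = 5 + Y + 2*Y*(2 + Y))
-106*(Z(5) + w) = -106*((5 + 2*5² + 5*5) + 175) = -106*((5 + 2*25 + 25) + 175) = -106*((5 + 50 + 25) + 175) = -106*(80 + 175) = -106*255 = -27030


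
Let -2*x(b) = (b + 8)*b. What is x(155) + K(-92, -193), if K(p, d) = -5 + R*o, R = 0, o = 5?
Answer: -25275/2 ≈ -12638.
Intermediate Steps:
K(p, d) = -5 (K(p, d) = -5 + 0*5 = -5 + 0 = -5)
x(b) = -b*(8 + b)/2 (x(b) = -(b + 8)*b/2 = -(8 + b)*b/2 = -b*(8 + b)/2)
x(155) + K(-92, -193) = -½*155*(8 + 155) - 5 = -½*155*163 - 5 = -25265/2 - 5 = -25275/2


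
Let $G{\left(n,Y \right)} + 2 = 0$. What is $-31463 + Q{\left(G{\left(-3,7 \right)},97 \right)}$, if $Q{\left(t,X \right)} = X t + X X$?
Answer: $-22248$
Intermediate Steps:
$G{\left(n,Y \right)} = -2$ ($G{\left(n,Y \right)} = -2 + 0 = -2$)
$Q{\left(t,X \right)} = X^{2} + X t$ ($Q{\left(t,X \right)} = X t + X^{2} = X^{2} + X t$)
$-31463 + Q{\left(G{\left(-3,7 \right)},97 \right)} = -31463 + 97 \left(97 - 2\right) = -31463 + 97 \cdot 95 = -31463 + 9215 = -22248$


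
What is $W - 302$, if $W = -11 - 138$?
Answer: $-451$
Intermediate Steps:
$W = -149$ ($W = -11 - 138 = -149$)
$W - 302 = -149 - 302 = -451$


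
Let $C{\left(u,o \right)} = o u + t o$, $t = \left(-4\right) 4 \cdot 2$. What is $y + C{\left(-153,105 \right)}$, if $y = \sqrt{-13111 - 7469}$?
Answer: $-19425 + 14 i \sqrt{105} \approx -19425.0 + 143.46 i$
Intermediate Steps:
$t = -32$ ($t = \left(-16\right) 2 = -32$)
$C{\left(u,o \right)} = - 32 o + o u$ ($C{\left(u,o \right)} = o u - 32 o = - 32 o + o u$)
$y = 14 i \sqrt{105}$ ($y = \sqrt{-20580} = 14 i \sqrt{105} \approx 143.46 i$)
$y + C{\left(-153,105 \right)} = 14 i \sqrt{105} + 105 \left(-32 - 153\right) = 14 i \sqrt{105} + 105 \left(-185\right) = 14 i \sqrt{105} - 19425 = -19425 + 14 i \sqrt{105}$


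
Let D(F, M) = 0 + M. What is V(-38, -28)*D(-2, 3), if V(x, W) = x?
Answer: -114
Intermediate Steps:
D(F, M) = M
V(-38, -28)*D(-2, 3) = -38*3 = -114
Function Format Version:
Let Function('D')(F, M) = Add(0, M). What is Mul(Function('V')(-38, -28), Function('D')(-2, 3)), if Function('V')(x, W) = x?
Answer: -114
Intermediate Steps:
Function('D')(F, M) = M
Mul(Function('V')(-38, -28), Function('D')(-2, 3)) = Mul(-38, 3) = -114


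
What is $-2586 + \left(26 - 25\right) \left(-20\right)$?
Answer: $-2606$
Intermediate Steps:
$-2586 + \left(26 - 25\right) \left(-20\right) = -2586 + 1 \left(-20\right) = -2586 - 20 = -2606$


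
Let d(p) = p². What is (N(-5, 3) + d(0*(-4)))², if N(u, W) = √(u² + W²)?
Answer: 34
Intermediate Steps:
N(u, W) = √(W² + u²)
(N(-5, 3) + d(0*(-4)))² = (√(3² + (-5)²) + (0*(-4))²)² = (√(9 + 25) + 0²)² = (√34 + 0)² = (√34)² = 34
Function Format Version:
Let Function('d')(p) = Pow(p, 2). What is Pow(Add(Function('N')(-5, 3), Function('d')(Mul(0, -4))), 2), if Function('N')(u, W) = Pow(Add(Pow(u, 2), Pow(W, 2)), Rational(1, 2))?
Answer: 34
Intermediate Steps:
Function('N')(u, W) = Pow(Add(Pow(W, 2), Pow(u, 2)), Rational(1, 2))
Pow(Add(Function('N')(-5, 3), Function('d')(Mul(0, -4))), 2) = Pow(Add(Pow(Add(Pow(3, 2), Pow(-5, 2)), Rational(1, 2)), Pow(Mul(0, -4), 2)), 2) = Pow(Add(Pow(Add(9, 25), Rational(1, 2)), Pow(0, 2)), 2) = Pow(Add(Pow(34, Rational(1, 2)), 0), 2) = Pow(Pow(34, Rational(1, 2)), 2) = 34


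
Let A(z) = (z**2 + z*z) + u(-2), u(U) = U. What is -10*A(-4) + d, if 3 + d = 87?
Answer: -216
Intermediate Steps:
d = 84 (d = -3 + 87 = 84)
A(z) = -2 + 2*z**2 (A(z) = (z**2 + z*z) - 2 = (z**2 + z**2) - 2 = 2*z**2 - 2 = -2 + 2*z**2)
-10*A(-4) + d = -10*(-2 + 2*(-4)**2) + 84 = -10*(-2 + 2*16) + 84 = -10*(-2 + 32) + 84 = -10*30 + 84 = -300 + 84 = -216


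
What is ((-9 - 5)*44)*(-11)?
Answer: 6776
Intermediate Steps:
((-9 - 5)*44)*(-11) = -14*44*(-11) = -616*(-11) = 6776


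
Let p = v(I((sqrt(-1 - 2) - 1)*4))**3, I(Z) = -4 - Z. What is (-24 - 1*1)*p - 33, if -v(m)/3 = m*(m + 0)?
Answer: 0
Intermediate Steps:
v(m) = -3*m**2 (v(m) = -3*m*(m + 0) = -3*m*m = -3*m**2)
p = 2985984 (p = (-3*(-4 - (sqrt(-1 - 2) - 1)*4)**2)**3 = (-3*(-4 - (sqrt(-3) - 1)*4)**2)**3 = (-3*(-4 - (I*sqrt(3) - 1)*4)**2)**3 = (-3*(-4 - (-1 + I*sqrt(3))*4)**2)**3 = (-3*(-4 - (-4 + 4*I*sqrt(3)))**2)**3 = (-3*(-4 + (4 - 4*I*sqrt(3)))**2)**3 = (-3*(-4*I*sqrt(3))**2)**3 = (-3*(-48))**3 = 144**3 = 2985984)
(-24 - 1*1)*p - 33 = (-24 - 1*1)*2985984 - 33 = (-24 - 1)*2985984 - 33 = -25*2985984 - 33 = -74649600 - 33 = -74649633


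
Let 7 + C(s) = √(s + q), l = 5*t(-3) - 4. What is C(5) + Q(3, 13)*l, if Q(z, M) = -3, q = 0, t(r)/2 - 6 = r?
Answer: -85 + √5 ≈ -82.764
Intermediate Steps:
t(r) = 12 + 2*r
l = 26 (l = 5*(12 + 2*(-3)) - 4 = 5*(12 - 6) - 4 = 5*6 - 4 = 30 - 4 = 26)
C(s) = -7 + √s (C(s) = -7 + √(s + 0) = -7 + √s)
C(5) + Q(3, 13)*l = (-7 + √5) - 3*26 = (-7 + √5) - 78 = -85 + √5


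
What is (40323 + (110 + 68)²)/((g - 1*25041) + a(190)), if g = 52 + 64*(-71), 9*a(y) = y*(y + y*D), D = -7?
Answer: -216021/160799 ≈ -1.3434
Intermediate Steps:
a(y) = -2*y²/3 (a(y) = (y*(y + y*(-7)))/9 = (y*(y - 7*y))/9 = (y*(-6*y))/9 = (-6*y²)/9 = -2*y²/3)
g = -4492 (g = 52 - 4544 = -4492)
(40323 + (110 + 68)²)/((g - 1*25041) + a(190)) = (40323 + (110 + 68)²)/((-4492 - 1*25041) - ⅔*190²) = (40323 + 178²)/((-4492 - 25041) - ⅔*36100) = (40323 + 31684)/(-29533 - 72200/3) = 72007/(-160799/3) = 72007*(-3/160799) = -216021/160799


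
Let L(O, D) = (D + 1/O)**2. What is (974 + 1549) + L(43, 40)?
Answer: 7626868/1849 ≈ 4124.9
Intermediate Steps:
(974 + 1549) + L(43, 40) = (974 + 1549) + (1 + 40*43)**2/43**2 = 2523 + (1 + 1720)**2/1849 = 2523 + (1/1849)*1721**2 = 2523 + (1/1849)*2961841 = 2523 + 2961841/1849 = 7626868/1849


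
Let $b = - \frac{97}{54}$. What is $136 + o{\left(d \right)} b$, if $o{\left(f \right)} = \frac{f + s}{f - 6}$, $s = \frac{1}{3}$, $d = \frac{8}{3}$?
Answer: $\frac{8257}{60} \approx 137.62$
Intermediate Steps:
$d = \frac{8}{3}$ ($d = 8 \cdot \frac{1}{3} = \frac{8}{3} \approx 2.6667$)
$s = \frac{1}{3} \approx 0.33333$
$o{\left(f \right)} = \frac{\frac{1}{3} + f}{-6 + f}$ ($o{\left(f \right)} = \frac{f + \frac{1}{3}}{f - 6} = \frac{\frac{1}{3} + f}{-6 + f}$)
$b = - \frac{97}{54}$ ($b = \left(-97\right) \frac{1}{54} = - \frac{97}{54} \approx -1.7963$)
$136 + o{\left(d \right)} b = 136 + \frac{\frac{1}{3} + \frac{8}{3}}{-6 + \frac{8}{3}} \left(- \frac{97}{54}\right) = 136 + \frac{1}{- \frac{10}{3}} \cdot 3 \left(- \frac{97}{54}\right) = 136 + \left(- \frac{3}{10}\right) 3 \left(- \frac{97}{54}\right) = 136 - - \frac{97}{60} = 136 + \frac{97}{60} = \frac{8257}{60}$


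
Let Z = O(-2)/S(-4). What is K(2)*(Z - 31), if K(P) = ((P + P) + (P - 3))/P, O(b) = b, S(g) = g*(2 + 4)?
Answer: -371/8 ≈ -46.375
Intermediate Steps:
S(g) = 6*g (S(g) = g*6 = 6*g)
Z = 1/12 (Z = -2/(6*(-4)) = -2/(-24) = -2*(-1/24) = 1/12 ≈ 0.083333)
K(P) = (-3 + 3*P)/P (K(P) = (2*P + (-3 + P))/P = (-3 + 3*P)/P)
K(2)*(Z - 31) = (3 - 3/2)*(1/12 - 31) = (3 - 3*½)*(-371/12) = (3 - 3/2)*(-371/12) = (3/2)*(-371/12) = -371/8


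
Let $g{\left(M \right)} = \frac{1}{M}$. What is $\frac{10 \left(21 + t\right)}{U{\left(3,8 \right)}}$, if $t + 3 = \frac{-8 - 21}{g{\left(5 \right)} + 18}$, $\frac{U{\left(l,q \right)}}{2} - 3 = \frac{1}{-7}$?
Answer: $\frac{1493}{52} \approx 28.712$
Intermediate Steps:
$U{\left(l,q \right)} = \frac{40}{7}$ ($U{\left(l,q \right)} = 6 + \frac{2}{-7} = 6 + 2 \left(- \frac{1}{7}\right) = 6 - \frac{2}{7} = \frac{40}{7}$)
$t = - \frac{418}{91}$ ($t = -3 + \frac{-8 - 21}{\frac{1}{5} + 18} = -3 - \frac{29}{\frac{1}{5} + 18} = -3 - \frac{29}{\frac{91}{5}} = -3 - \frac{145}{91} = - \frac{418}{91} \approx -4.5934$)
$\frac{10 \left(21 + t\right)}{U{\left(3,8 \right)}} = \frac{10 \left(21 - \frac{418}{91}\right)}{\frac{40}{7}} = \frac{7 \cdot 10 \cdot \frac{1493}{91}}{40} = \frac{7}{40} \cdot \frac{14930}{91} = \frac{1493}{52}$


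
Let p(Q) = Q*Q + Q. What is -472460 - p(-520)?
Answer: -742340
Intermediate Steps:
p(Q) = Q + Q² (p(Q) = Q² + Q = Q + Q²)
-472460 - p(-520) = -472460 - (-520)*(1 - 520) = -472460 - (-520)*(-519) = -472460 - 1*269880 = -472460 - 269880 = -742340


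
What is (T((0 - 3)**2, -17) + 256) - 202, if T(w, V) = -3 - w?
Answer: 42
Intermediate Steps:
(T((0 - 3)**2, -17) + 256) - 202 = ((-3 - (0 - 3)**2) + 256) - 202 = ((-3 - 1*(-3)**2) + 256) - 202 = ((-3 - 1*9) + 256) - 202 = ((-3 - 9) + 256) - 202 = (-12 + 256) - 202 = 244 - 202 = 42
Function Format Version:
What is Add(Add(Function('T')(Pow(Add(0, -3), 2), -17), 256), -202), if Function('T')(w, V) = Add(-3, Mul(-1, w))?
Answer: 42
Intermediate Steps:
Add(Add(Function('T')(Pow(Add(0, -3), 2), -17), 256), -202) = Add(Add(Add(-3, Mul(-1, Pow(Add(0, -3), 2))), 256), -202) = Add(Add(Add(-3, Mul(-1, Pow(-3, 2))), 256), -202) = Add(Add(Add(-3, Mul(-1, 9)), 256), -202) = Add(Add(Add(-3, -9), 256), -202) = Add(Add(-12, 256), -202) = Add(244, -202) = 42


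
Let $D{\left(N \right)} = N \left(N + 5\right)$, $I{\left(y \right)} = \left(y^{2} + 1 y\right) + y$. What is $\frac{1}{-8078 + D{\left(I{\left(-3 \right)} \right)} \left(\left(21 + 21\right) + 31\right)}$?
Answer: $- \frac{1}{6326} \approx -0.00015808$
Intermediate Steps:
$I{\left(y \right)} = y^{2} + 2 y$ ($I{\left(y \right)} = \left(y^{2} + y\right) + y = \left(y + y^{2}\right) + y = y^{2} + 2 y$)
$D{\left(N \right)} = N \left(5 + N\right)$
$\frac{1}{-8078 + D{\left(I{\left(-3 \right)} \right)} \left(\left(21 + 21\right) + 31\right)} = \frac{1}{-8078 + - 3 \left(2 - 3\right) \left(5 - 3 \left(2 - 3\right)\right) \left(\left(21 + 21\right) + 31\right)} = \frac{1}{-8078 + \left(-3\right) \left(-1\right) \left(5 - -3\right) \left(42 + 31\right)} = \frac{1}{-8078 + 3 \left(5 + 3\right) 73} = \frac{1}{-8078 + 3 \cdot 8 \cdot 73} = \frac{1}{-8078 + 24 \cdot 73} = \frac{1}{-8078 + 1752} = \frac{1}{-6326} = - \frac{1}{6326}$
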